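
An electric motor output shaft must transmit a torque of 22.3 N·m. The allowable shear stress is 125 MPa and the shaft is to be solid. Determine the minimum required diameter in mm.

9.69 mm

For a solid shaft τ_max = 16T/(πd³), so d = (16T/(π τ_allow))^(1/3) = (16·22.30/(π·1.25×10^8))^(1/3) = 0.009685 m.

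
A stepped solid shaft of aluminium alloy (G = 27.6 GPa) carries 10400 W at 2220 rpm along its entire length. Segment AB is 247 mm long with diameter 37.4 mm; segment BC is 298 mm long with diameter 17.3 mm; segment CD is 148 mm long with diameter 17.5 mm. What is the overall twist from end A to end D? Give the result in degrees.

4.76°

ω = 2π·2220/60 = 232.5 rad/s, so T = P/ω = 10400 / 232.5 = 44.74 N·m.
J_AB = π(0.0374)⁴/32 = 1.92×10^-7 m⁴; J_BC = π(0.0173)⁴/32 = 8.79×10^-9 m⁴; J_CD = π(0.0175)⁴/32 = 9.21×10^-9 m⁴.
θ = (T/G)·Σ L_i/J_i = (44.74/27.6×10⁹)·(0.247/1.92×10^-7 + 0.298/8.79×10^-9 + 0.148/9.21×10^-9) = 0.08306 rad.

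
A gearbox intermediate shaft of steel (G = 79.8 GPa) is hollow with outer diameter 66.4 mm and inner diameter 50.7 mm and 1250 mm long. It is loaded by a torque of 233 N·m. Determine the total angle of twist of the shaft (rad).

J = π(d_o⁴ − d_i⁴)/32 = π(0.0664⁴ − 0.0507⁴)/32 = 1.260×10^-6 m⁴.
θ = T·L/(G·J) = 233.0 × 1.25 / (79.8×10⁹ × 1.260×10^-6) = 2.897×10^-3 rad.

0.00290 rad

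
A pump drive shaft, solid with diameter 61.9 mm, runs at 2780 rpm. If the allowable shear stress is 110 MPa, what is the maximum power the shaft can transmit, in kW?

J = πd⁴/32 = π(0.0619)⁴/32 = 1.441×10^-6 m⁴.
T_max = τ_allow·J/r = 1.10×10^8 × 1.441×10^-6 / 0.0309 = 5123 N·m.
ω = 2π·2780/60 = 291.1 rad/s, so P_max = T_max·ω = 1.491×10^6 W.

1490 kW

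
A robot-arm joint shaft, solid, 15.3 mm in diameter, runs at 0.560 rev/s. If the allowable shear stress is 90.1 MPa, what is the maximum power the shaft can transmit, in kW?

0.223 kW

J = πd⁴/32 = π(0.0153)⁴/32 = 5.380×10^-9 m⁴.
T_max = τ_allow·J/r = 9.01×10^7 × 5.380×10^-9 / 0.00765 = 63.36 N·m.
ω = 2π·0.560 = 3.519 rad/s, so P_max = T_max·ω = 222.9 W.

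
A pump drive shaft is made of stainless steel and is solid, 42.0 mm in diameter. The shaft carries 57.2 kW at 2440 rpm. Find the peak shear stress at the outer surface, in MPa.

15.4 MPa

ω = 2π·2440/60 = 255.5 rad/s, so T = P/ω = 57.2×10³ / 255.5 = 223.9 N·m.
J = πd⁴/32 = π(0.0420)⁴/32 = 3.055×10^-7 m⁴.
τ_max = T·r/J = 223.9 × 0.0210 / 3.055×10^-7 = 1.539×10^7 Pa.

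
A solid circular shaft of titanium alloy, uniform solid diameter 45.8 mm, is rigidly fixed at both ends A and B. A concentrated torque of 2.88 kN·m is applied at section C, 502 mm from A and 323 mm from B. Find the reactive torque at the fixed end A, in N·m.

With uniform GJ and both ends fixed, compatibility θ_AC = θ_CB gives T_A·a = T_B·b, together with T_A + T_B = T₀.
T_A = T₀·b/(a+b) = 2880·323/825.0 = 1128 N·m; T_B = 1752 N·m.

1130 N·m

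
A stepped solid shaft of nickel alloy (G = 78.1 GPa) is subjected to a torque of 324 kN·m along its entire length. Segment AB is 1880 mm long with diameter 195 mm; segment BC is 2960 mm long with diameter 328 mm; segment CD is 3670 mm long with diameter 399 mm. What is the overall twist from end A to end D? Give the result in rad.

0.0719 rad

J_AB = π(0.195)⁴/32 = 1.42×10^-4 m⁴; J_BC = π(0.328)⁴/32 = 1.14×10^-3 m⁴; J_CD = π(0.399)⁴/32 = 2.49×10^-3 m⁴.
θ = (T/G)·Σ L_i/J_i = (324000/78.1×10⁹)·(1.88/1.42×10^-4 + 2.96/1.14×10^-3 + 3.67/2.49×10^-3) = 0.07187 rad.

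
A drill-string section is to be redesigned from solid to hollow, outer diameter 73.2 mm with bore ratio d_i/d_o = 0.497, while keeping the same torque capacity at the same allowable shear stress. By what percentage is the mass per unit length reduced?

Equal τ_max and T ⇒ the solid shaft needs d_s³ = d_o³(1−k⁴), so d_s = 73.2·(1−0.497⁴)^(1/3) = 71.68 mm.
Area ratio A_h/A_s = d_o²(1−k²)/d_s² = (1−k²)/(1−k⁴)^(2/3) = 0.7853.
Mass saving = 1 − 0.7853 = 21.5 %.

21.5 %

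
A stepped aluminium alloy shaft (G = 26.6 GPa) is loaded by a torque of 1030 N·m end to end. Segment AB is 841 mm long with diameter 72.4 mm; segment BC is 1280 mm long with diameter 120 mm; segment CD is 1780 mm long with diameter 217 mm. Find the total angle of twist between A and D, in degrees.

0.849°

J_AB = π(0.0724)⁴/32 = 2.70×10^-6 m⁴; J_BC = π(0.120)⁴/32 = 2.04×10^-5 m⁴; J_CD = π(0.217)⁴/32 = 2.18×10^-4 m⁴.
θ = (T/G)·Σ L_i/J_i = (1030/26.6×10⁹)·(0.841/2.70×10^-6 + 1.28/2.04×10^-5 + 1.78/2.18×10^-4) = 0.01482 rad.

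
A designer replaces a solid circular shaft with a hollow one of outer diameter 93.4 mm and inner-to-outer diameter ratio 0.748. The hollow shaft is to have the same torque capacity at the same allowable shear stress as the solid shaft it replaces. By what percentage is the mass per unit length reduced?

Equal τ_max and T ⇒ the solid shaft needs d_s³ = d_o³(1−k⁴), so d_s = 93.4·(1−0.748⁴)^(1/3) = 82.41 mm.
Area ratio A_h/A_s = d_o²(1−k²)/d_s² = (1−k²)/(1−k⁴)^(2/3) = 0.5658.
Mass saving = 1 − 0.5658 = 43.4 %.

43.4 %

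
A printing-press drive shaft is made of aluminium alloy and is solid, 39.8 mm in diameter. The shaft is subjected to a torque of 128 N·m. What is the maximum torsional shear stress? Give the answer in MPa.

10.3 MPa

J = πd⁴/32 = π(0.0398)⁴/32 = 2.463×10^-7 m⁴.
τ_max = T·r/J = 128.0 × 0.0199 / 2.463×10^-7 = 1.034×10^7 Pa.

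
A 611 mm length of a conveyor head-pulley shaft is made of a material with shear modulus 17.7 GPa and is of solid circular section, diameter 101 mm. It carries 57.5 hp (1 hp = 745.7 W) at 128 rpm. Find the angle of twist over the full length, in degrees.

ω = 2π·128/60 = 13.40 rad/s, so T = P/ω = 57.5×745.7 / 13.40 = 3199 N·m.
J = πd⁴/32 = π(0.101)⁴/32 = 1.022×10^-5 m⁴.
θ = T·L/(G·J) = 3199 × 0.611 / (17.7×10⁹ × 1.022×10^-5) = 0.01081 rad.

0.619°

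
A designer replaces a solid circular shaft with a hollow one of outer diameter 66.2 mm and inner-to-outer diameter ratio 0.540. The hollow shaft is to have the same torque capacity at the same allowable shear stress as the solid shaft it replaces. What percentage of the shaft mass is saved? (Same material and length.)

Equal τ_max and T ⇒ the solid shaft needs d_s³ = d_o³(1−k⁴), so d_s = 66.2·(1−0.540⁴)^(1/3) = 64.27 mm.
Area ratio A_h/A_s = d_o²(1−k²)/d_s² = (1−k²)/(1−k⁴)^(2/3) = 0.7516.
Mass saving = 1 − 0.7516 = 24.8 %.

24.8 %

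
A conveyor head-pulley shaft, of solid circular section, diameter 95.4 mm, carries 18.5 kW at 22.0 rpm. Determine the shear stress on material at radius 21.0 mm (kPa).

20700 kPa

ω = 2π·22.0/60 = 2.304 rad/s, so T = P/ω = 18.5×10³ / 2.304 = 8030 N·m.
J = πd⁴/32 = π(0.0954)⁴/32 = 8.132×10^-6 m⁴.
Shear stress varies linearly with radius: τ = T·r/J = 8030 × 0.0210 / 8.132×10^-6 = 2.074×10^7 Pa.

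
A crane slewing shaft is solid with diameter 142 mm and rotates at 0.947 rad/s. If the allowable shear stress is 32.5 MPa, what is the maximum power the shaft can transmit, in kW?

J = πd⁴/32 = π(0.142)⁴/32 = 3.992×10^-5 m⁴.
T_max = τ_allow·J/r = 3.25×10^7 × 3.992×10^-5 / 0.0710 = 18270 N·m.
ω = 0.947 rad/s, so P_max = T_max·ω = 1.730×10^4 W.

17.3 kW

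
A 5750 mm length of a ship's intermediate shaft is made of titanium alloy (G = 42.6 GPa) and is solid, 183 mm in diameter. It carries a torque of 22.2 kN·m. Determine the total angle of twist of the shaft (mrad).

27.2 mrad

J = πd⁴/32 = π(0.183)⁴/32 = 1.101×10^-4 m⁴.
θ = T·L/(G·J) = 22200 × 5.75 / (42.6×10⁹ × 1.101×10^-4) = 0.02721 rad.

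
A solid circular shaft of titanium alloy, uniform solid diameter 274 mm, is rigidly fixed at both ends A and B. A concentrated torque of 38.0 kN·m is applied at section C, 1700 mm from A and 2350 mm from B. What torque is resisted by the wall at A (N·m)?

22000 N·m

With uniform GJ and both ends fixed, compatibility θ_AC = θ_CB gives T_A·a = T_B·b, together with T_A + T_B = T₀.
T_A = T₀·b/(a+b) = 38000·2350/4050 = 22050 N·m; T_B = 15950 N·m.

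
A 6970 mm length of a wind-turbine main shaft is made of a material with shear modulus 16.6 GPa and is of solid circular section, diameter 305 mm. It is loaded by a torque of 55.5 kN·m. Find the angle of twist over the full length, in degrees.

J = πd⁴/32 = π(0.305)⁴/32 = 8.496×10^-4 m⁴.
θ = T·L/(G·J) = 55500 × 6.97 / (16.6×10⁹ × 8.496×10^-4) = 0.02743 rad.

1.57°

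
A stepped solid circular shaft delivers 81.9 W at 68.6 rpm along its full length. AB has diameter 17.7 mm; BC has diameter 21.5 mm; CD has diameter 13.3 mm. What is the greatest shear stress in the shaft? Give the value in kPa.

ω = 2π·68.6/60 = 7.184 rad/s, so T = P/ω = 81.9 / 7.184 = 11.40 N·m.
Under the same torque, τ_max = 16T/(πd³) is largest where d is smallest — segment CD (d = 13.3 mm).
τ_max = 16·11.40/(π·(0.0133)³) = 2.468×10^7 Pa.

24700 kPa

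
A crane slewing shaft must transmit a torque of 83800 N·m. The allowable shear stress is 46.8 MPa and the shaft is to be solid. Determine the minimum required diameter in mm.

209 mm

For a solid shaft τ_max = 16T/(πd³), so d = (16T/(π τ_allow))^(1/3) = (16·83800/(π·4.68×10^7))^(1/3) = 0.2089 m.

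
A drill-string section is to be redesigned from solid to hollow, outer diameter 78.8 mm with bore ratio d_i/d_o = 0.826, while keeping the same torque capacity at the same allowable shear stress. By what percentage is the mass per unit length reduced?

51.8 %

Equal τ_max and T ⇒ the solid shaft needs d_s³ = d_o³(1−k⁴), so d_s = 78.8·(1−0.826⁴)^(1/3) = 63.95 mm.
Area ratio A_h/A_s = d_o²(1−k²)/d_s² = (1−k²)/(1−k⁴)^(2/3) = 0.4824.
Mass saving = 1 − 0.4824 = 51.8 %.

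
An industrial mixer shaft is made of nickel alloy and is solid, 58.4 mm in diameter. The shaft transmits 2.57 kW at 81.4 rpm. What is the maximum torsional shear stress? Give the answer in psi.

1120 psi

ω = 2π·81.4/60 = 8.524 rad/s, so T = P/ω = 2.57×10³ / 8.524 = 301.5 N·m.
J = πd⁴/32 = π(0.0584)⁴/32 = 1.142×10^-6 m⁴.
τ_max = T·r/J = 301.5 × 0.0292 / 1.142×10^-6 = 7.709×10^6 Pa.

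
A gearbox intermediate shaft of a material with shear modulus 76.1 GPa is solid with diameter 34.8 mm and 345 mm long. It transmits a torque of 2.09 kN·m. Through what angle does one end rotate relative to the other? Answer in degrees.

J = πd⁴/32 = π(0.0348)⁴/32 = 1.440×10^-7 m⁴.
θ = T·L/(G·J) = 2090 × 0.345 / (76.1×10⁹ × 1.440×10^-7) = 0.06581 rad.

3.77°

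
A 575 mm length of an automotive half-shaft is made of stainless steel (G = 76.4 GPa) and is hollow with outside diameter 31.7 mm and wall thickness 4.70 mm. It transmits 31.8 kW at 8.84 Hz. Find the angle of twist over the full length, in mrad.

ω = 2π·8.84 = 55.54 rad/s, so T = P/ω = 31.8×10³ / 55.54 = 572.5 N·m.
J = π(d_o⁴ − d_i⁴)/32 = π(0.0317⁴ − 0.0223⁴)/32 = 7.486×10^-8 m⁴.
θ = T·L/(G·J) = 572.5 × 0.575 / (76.4×10⁹ × 7.486×10^-8) = 0.05756 rad.

57.6 mrad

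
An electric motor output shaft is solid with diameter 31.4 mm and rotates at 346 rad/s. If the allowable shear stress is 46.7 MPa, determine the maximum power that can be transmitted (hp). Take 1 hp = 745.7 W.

132 hp

J = πd⁴/32 = π(0.0314)⁴/32 = 9.544×10^-8 m⁴.
T_max = τ_allow·J/r = 4.67×10^7 × 9.544×10^-8 / 0.0157 = 283.9 N·m.
ω = 346 rad/s, so P_max = T_max·ω = 9.822×10^4 W.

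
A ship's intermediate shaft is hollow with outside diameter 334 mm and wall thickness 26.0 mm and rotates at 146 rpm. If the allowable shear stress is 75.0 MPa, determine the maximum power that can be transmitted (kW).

J = π(d_o⁴ − d_i⁴)/32 = π(0.334⁴ − 0.282⁴)/32 = 6.009×10^-4 m⁴.
T_max = τ_allow·J/r = 7.50×10^7 × 6.009×10^-4 / 0.167 = 269900 N·m.
ω = 2π·146/60 = 15.29 rad/s, so P_max = T_max·ω = 4.126×10^6 W.

4130 kW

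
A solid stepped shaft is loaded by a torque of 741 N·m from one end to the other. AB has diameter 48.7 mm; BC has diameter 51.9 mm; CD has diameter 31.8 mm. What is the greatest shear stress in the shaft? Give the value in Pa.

Under the same torque, τ_max = 16T/(πd³) is largest where d is smallest — segment CD (d = 31.8 mm).
τ_max = 16·741.0/(π·(0.0318)³) = 1.174×10^8 Pa.

1.17e8 Pa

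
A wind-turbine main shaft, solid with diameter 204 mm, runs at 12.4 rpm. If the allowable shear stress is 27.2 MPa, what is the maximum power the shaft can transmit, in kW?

58.9 kW

J = πd⁴/32 = π(0.204)⁴/32 = 1.700×10^-4 m⁴.
T_max = τ_allow·J/r = 2.72×10^7 × 1.700×10^-4 / 0.102 = 45340 N·m.
ω = 2π·12.4/60 = 1.299 rad/s, so P_max = T_max·ω = 5.888×10^4 W.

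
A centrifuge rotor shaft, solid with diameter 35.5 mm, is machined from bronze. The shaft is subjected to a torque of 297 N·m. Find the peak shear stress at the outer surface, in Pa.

3.38e7 Pa

J = πd⁴/32 = π(0.0355)⁴/32 = 1.559×10^-7 m⁴.
τ_max = T·r/J = 297.0 × 0.0177 / 1.559×10^-7 = 3.381×10^7 Pa.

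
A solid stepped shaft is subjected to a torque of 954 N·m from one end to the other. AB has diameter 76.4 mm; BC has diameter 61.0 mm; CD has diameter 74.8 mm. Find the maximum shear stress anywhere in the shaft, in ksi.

3.10 ksi

Under the same torque, τ_max = 16T/(πd³) is largest where d is smallest — segment BC (d = 61.0 mm).
τ_max = 16·954.0/(π·(0.0610)³) = 2.141×10^7 Pa.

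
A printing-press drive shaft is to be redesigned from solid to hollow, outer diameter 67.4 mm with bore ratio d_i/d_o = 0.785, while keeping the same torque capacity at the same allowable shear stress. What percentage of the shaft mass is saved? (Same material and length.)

Equal τ_max and T ⇒ the solid shaft needs d_s³ = d_o³(1−k⁴), so d_s = 67.4·(1−0.785⁴)^(1/3) = 57.48 mm.
Area ratio A_h/A_s = d_o²(1−k²)/d_s² = (1−k²)/(1−k⁴)^(2/3) = 0.5277.
Mass saving = 1 − 0.5277 = 47.2 %.

47.2 %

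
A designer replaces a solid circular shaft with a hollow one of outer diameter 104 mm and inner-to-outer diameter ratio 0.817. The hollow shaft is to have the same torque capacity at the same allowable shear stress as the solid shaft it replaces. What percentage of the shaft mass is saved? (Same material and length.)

Equal τ_max and T ⇒ the solid shaft needs d_s³ = d_o³(1−k⁴), so d_s = 104·(1−0.817⁴)^(1/3) = 85.44 mm.
Area ratio A_h/A_s = d_o²(1−k²)/d_s² = (1−k²)/(1−k⁴)^(2/3) = 0.4927.
Mass saving = 1 − 0.4927 = 50.7 %.

50.7 %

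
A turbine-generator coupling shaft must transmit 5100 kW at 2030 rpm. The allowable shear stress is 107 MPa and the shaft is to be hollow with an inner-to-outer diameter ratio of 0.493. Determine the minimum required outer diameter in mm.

ω = 2π·2030/60 = 212.6 rad/s, so T = P/ω = 5100×10³ / 212.6 = 23990 N·m.
For a hollow shaft with d_i/d_o = 0.493: τ_max = 16T/(π d_o³ (1−k⁴)), so d_o = [16T/(π τ_allow (1−k⁴))]^(1/3) = [16·23990/(π·1.07×10^8·0.9409)]^(1/3) = 0.1067 m.

107 mm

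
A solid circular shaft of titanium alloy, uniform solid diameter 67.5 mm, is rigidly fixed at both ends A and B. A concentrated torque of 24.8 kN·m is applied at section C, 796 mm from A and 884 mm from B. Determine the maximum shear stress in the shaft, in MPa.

With uniform GJ and both ends fixed, compatibility θ_AC = θ_CB gives T_A·a = T_B·b, together with T_A + T_B = T₀.
T_A = T₀·b/(a+b) = 24800·884/1680 = 13050 N·m; T_B = 11750 N·m.
τ in each portion: τ_AC = 2.16×10^8 Pa, τ_CB = 1.95×10^8 Pa; maximum is in AC.
τ_max = T_AC·r/J = 13050·0.0338/2.04×10^-6 = 2.161×10^8 Pa.

216 MPa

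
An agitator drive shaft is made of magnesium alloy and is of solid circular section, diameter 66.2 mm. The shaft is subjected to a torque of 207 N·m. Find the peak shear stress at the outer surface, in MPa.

J = πd⁴/32 = π(0.0662)⁴/32 = 1.886×10^-6 m⁴.
τ_max = T·r/J = 207.0 × 0.0331 / 1.886×10^-6 = 3.634×10^6 Pa.

3.63 MPa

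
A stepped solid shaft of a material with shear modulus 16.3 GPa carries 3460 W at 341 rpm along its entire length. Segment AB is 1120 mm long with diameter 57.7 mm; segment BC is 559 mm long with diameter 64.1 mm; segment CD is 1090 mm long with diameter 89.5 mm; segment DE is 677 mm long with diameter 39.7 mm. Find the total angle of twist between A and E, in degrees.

1.47°

ω = 2π·341/60 = 35.71 rad/s, so T = P/ω = 3460 / 35.71 = 96.89 N·m.
J_AB = π(0.0577)⁴/32 = 1.09×10^-6 m⁴; J_BC = π(0.0641)⁴/32 = 1.66×10^-6 m⁴; J_CD = π(0.0895)⁴/32 = 6.30×10^-6 m⁴; J_DE = π(0.0397)⁴/32 = 2.44×10^-7 m⁴.
θ = (T/G)·Σ L_i/J_i = (96.89/16.3×10⁹)·(1.12/1.09×10^-6 + 0.559/1.66×10^-6 + 1.09/6.30×10^-6 + 0.677/2.44×10^-7) = 0.02565 rad.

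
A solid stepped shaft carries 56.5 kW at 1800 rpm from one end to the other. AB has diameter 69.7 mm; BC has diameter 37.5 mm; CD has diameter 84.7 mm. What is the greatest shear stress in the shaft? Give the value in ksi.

ω = 2π·1800/60 = 188.5 rad/s, so T = P/ω = 56.5×10³ / 188.5 = 299.7 N·m.
Under the same torque, τ_max = 16T/(πd³) is largest where d is smallest — segment BC (d = 37.5 mm).
τ_max = 16·299.7/(π·(0.0375)³) = 2.895×10^7 Pa.

4.20 ksi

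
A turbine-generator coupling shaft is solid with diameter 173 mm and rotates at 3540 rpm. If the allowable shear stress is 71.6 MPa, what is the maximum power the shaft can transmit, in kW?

J = πd⁴/32 = π(0.173)⁴/32 = 8.794×10^-5 m⁴.
T_max = τ_allow·J/r = 7.16×10^7 × 8.794×10^-5 / 0.0865 = 72790 N·m.
ω = 2π·3540/60 = 370.7 rad/s, so P_max = T_max·ω = 2.698×10^7 W.

27000 kW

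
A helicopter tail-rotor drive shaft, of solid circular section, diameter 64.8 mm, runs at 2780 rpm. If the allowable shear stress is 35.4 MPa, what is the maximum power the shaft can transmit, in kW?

551 kW

J = πd⁴/32 = π(0.0648)⁴/32 = 1.731×10^-6 m⁴.
T_max = τ_allow·J/r = 3.54×10^7 × 1.731×10^-6 / 0.0324 = 1891 N·m.
ω = 2π·2780/60 = 291.1 rad/s, so P_max = T_max·ω = 5.506×10^5 W.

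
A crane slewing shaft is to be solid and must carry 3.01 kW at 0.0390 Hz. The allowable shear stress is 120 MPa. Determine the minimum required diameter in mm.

ω = 2π·0.0390 = 0.2450 rad/s, so T = P/ω = 3.01×10³ / 0.2450 = 12280 N·m.
For a solid shaft τ_max = 16T/(πd³), so d = (16T/(π τ_allow))^(1/3) = (16·12280/(π·1.20×10^8))^(1/3) = 0.08048 m.

80.5 mm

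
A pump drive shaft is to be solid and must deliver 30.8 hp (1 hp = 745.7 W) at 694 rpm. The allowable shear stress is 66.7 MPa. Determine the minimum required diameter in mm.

28.9 mm

ω = 2π·694/60 = 72.68 rad/s, so T = P/ω = 30.8×745.7 / 72.68 = 316.0 N·m.
For a solid shaft τ_max = 16T/(πd³), so d = (16T/(π τ_allow))^(1/3) = (16·316.0/(π·6.67×10^7))^(1/3) = 0.02890 m.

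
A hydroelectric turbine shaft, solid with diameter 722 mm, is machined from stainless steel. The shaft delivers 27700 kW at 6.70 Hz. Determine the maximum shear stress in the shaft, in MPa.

ω = 2π·6.70 = 42.10 rad/s, so T = P/ω = 27700×10³ / 42.10 = 658000 N·m.
J = πd⁴/32 = π(0.722)⁴/32 = 0.02668 m⁴.
τ_max = T·r/J = 658000 × 0.361 / 0.02668 = 8.904×10^6 Pa.

8.90 MPa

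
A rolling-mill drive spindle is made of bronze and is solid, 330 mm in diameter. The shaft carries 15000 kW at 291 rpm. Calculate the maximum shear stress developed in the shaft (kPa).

ω = 2π·291/60 = 30.47 rad/s, so T = P/ω = 15000×10³ / 30.47 = 492200 N·m.
J = πd⁴/32 = π(0.330)⁴/32 = 1.164×10^-3 m⁴.
τ_max = T·r/J = 492200 × 0.165 / 1.164×10^-3 = 6.976×10^7 Pa.

69800 kPa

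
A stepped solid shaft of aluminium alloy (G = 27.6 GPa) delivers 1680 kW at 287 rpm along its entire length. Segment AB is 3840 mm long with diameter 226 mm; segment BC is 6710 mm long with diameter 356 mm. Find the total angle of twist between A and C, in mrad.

ω = 2π·287/60 = 30.05 rad/s, so T = P/ω = 1680×10³ / 30.05 = 55900 N·m.
J_AB = π(0.226)⁴/32 = 2.56×10^-4 m⁴; J_BC = π(0.356)⁴/32 = 1.58×10^-3 m⁴.
θ = (T/G)·Σ L_i/J_i = (55900/27.6×10⁹)·(3.84/2.56×10^-4 + 6.71/1.58×10^-3) = 0.03898 rad.

39.0 mrad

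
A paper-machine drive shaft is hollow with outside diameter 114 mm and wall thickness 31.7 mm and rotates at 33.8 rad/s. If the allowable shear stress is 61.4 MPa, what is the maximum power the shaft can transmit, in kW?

580 kW

J = π(d_o⁴ − d_i⁴)/32 = π(0.114⁴ − 0.0506⁴)/32 = 1.594×10^-5 m⁴.
T_max = τ_allow·J/r = 6.14×10^7 × 1.594×10^-5 / 0.0570 = 17170 N·m.
ω = 33.8 rad/s, so P_max = T_max·ω = 5.803×10^5 W.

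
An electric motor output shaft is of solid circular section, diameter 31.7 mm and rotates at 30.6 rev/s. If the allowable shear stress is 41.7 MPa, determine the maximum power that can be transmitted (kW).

J = πd⁴/32 = π(0.0317)⁴/32 = 9.914×10^-8 m⁴.
T_max = τ_allow·J/r = 4.17×10^7 × 9.914×10^-8 / 0.0158 = 260.8 N·m.
ω = 2π·30.6 = 192.3 rad/s, so P_max = T_max·ω = 5.015×10^4 W.

50.1 kW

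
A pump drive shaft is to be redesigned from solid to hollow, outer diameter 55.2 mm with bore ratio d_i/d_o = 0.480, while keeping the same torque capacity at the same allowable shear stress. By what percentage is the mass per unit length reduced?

20.2 %

Equal τ_max and T ⇒ the solid shaft needs d_s³ = d_o³(1−k⁴), so d_s = 55.2·(1−0.480⁴)^(1/3) = 54.21 mm.
Area ratio A_h/A_s = d_o²(1−k²)/d_s² = (1−k²)/(1−k⁴)^(2/3) = 0.7981.
Mass saving = 1 − 0.7981 = 20.2 %.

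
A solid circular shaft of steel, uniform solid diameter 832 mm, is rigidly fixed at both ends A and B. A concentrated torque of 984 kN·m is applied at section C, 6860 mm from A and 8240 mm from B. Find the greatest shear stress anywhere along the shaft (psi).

689 psi

With uniform GJ and both ends fixed, compatibility θ_AC = θ_CB gives T_A·a = T_B·b, together with T_A + T_B = T₀.
T_A = T₀·b/(a+b) = 984000·8240/15100 = 537000 N·m; T_B = 447000 N·m.
τ in each portion: τ_AC = 4.75×10^6 Pa, τ_CB = 3.95×10^6 Pa; maximum is in AC.
τ_max = T_AC·r/J = 537000·0.416/0.0470 = 4.748×10^6 Pa.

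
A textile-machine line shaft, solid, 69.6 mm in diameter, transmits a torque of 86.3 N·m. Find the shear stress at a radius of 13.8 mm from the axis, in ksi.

0.0750 ksi

J = πd⁴/32 = π(0.0696)⁴/32 = 2.304×10^-6 m⁴.
Shear stress varies linearly with radius: τ = T·r/J = 86.30 × 0.0138 / 2.304×10^-6 = 5.170×10^5 Pa.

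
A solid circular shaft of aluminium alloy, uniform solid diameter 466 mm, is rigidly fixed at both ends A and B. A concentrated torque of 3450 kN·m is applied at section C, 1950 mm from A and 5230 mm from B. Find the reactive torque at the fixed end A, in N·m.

2.51e6 N·m

With uniform GJ and both ends fixed, compatibility θ_AC = θ_CB gives T_A·a = T_B·b, together with T_A + T_B = T₀.
T_A = T₀·b/(a+b) = 3.450e6·5230/7180 = 2.513e6 N·m; T_B = 937000 N·m.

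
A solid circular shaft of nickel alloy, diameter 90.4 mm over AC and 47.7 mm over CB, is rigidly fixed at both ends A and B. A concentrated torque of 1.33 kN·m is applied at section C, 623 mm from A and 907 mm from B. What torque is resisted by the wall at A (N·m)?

Compatibility: T_A·a/J_AC = T_B·b/J_CB with T_A + T_B = T₀.
J_AC = 6.56×10^-6 m⁴, J_CB = 5.08×10^-7 m⁴, so T_A = T₀·(J_AC/a)/((J_AC/a)+(J_CB/b)) = 1263 N·m, T_B = 67.24 N·m.

1260 N·m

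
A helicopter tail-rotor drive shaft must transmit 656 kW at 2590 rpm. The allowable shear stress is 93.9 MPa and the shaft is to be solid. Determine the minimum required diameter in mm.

50.8 mm

ω = 2π·2590/60 = 271.2 rad/s, so T = P/ω = 656×10³ / 271.2 = 2419 N·m.
For a solid shaft τ_max = 16T/(πd³), so d = (16T/(π τ_allow))^(1/3) = (16·2419/(π·9.39×10^7))^(1/3) = 0.05081 m.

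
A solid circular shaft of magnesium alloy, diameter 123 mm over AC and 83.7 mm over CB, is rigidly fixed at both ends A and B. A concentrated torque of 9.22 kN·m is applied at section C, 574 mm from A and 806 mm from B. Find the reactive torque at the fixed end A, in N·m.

8000 N·m

Compatibility: T_A·a/J_AC = T_B·b/J_CB with T_A + T_B = T₀.
J_AC = 2.25×10^-5 m⁴, J_CB = 4.82×10^-6 m⁴, so T_A = T₀·(J_AC/a)/((J_AC/a)+(J_CB/b)) = 7999 N·m, T_B = 1221 N·m.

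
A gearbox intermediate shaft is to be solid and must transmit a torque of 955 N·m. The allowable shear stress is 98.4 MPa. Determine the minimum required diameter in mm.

For a solid shaft τ_max = 16T/(πd³), so d = (16T/(π τ_allow))^(1/3) = (16·955.0/(π·9.84×10^7))^(1/3) = 0.03670 m.

36.7 mm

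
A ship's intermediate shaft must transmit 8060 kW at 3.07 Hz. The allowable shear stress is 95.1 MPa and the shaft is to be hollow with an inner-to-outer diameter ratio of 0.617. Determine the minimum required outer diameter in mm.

ω = 2π·3.07 = 19.29 rad/s, so T = P/ω = 8060×10³ / 19.29 = 417800 N·m.
For a hollow shaft with d_i/d_o = 0.617: τ_max = 16T/(π d_o³ (1−k⁴)), so d_o = [16T/(π τ_allow (1−k⁴))]^(1/3) = [16·417800/(π·9.51×10^7·0.8551)]^(1/3) = 0.2969 m.

297 mm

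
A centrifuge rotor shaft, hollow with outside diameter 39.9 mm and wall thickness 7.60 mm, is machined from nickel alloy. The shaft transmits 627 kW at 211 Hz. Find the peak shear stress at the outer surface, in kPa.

44400 kPa

ω = 2π·211 = 1326 rad/s, so T = P/ω = 627×10³ / 1326 = 472.9 N·m.
J = π(d_o⁴ − d_i⁴)/32 = π(0.0399⁴ − 0.0247⁴)/32 = 2.123×10^-7 m⁴.
τ_max = T·r/J = 472.9 × 0.0199 / 2.123×10^-7 = 4.445×10^7 Pa.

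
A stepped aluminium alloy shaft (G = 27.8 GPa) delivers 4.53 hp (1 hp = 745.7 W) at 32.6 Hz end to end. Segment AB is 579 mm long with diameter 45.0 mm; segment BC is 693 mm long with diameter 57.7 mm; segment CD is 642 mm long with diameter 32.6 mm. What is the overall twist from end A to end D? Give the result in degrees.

0.267°

ω = 2π·32.6 = 204.8 rad/s, so T = P/ω = 4.53×745.7 / 204.8 = 16.49 N·m.
J_AB = π(0.0450)⁴/32 = 4.03×10^-7 m⁴; J_BC = π(0.0577)⁴/32 = 1.09×10^-6 m⁴; J_CD = π(0.0326)⁴/32 = 1.11×10^-7 m⁴.
θ = (T/G)·Σ L_i/J_i = (16.49/27.8×10⁹)·(0.579/4.03×10^-7 + 0.693/1.09×10^-6 + 0.642/1.11×10^-7) = 4.666×10^-3 rad.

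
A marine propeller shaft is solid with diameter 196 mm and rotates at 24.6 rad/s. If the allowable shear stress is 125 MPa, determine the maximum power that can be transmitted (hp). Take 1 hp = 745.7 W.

J = πd⁴/32 = π(0.196)⁴/32 = 1.449×10^-4 m⁴.
T_max = τ_allow·J/r = 1.25×10^8 × 1.449×10^-4 / 0.0980 = 184800 N·m.
ω = 24.6 rad/s, so P_max = T_max·ω = 4.546×10^6 W.

6100 hp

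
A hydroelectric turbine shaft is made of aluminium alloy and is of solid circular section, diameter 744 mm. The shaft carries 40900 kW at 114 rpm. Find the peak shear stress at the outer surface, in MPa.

42.4 MPa

ω = 2π·114/60 = 11.94 rad/s, so T = P/ω = 40900×10³ / 11.94 = 3.426e6 N·m.
J = πd⁴/32 = π(0.744)⁴/32 = 0.03008 m⁴.
τ_max = T·r/J = 3.426e6 × 0.372 / 0.03008 = 4.237×10^7 Pa.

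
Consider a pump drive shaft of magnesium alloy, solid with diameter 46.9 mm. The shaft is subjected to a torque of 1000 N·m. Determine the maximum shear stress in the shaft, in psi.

J = πd⁴/32 = π(0.0469)⁴/32 = 4.750×10^-7 m⁴.
τ_max = T·r/J = 1000 × 0.0234 / 4.750×10^-7 = 4.937×10^7 Pa.

7160 psi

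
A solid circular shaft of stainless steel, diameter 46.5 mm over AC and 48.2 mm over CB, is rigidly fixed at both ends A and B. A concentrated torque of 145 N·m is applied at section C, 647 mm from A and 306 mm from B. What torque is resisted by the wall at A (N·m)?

42.1 N·m

Compatibility: T_A·a/J_AC = T_B·b/J_CB with T_A + T_B = T₀.
J_AC = 4.59×10^-7 m⁴, J_CB = 5.30×10^-7 m⁴, so T_A = T₀·(J_AC/a)/((J_AC/a)+(J_CB/b)) = 42.14 N·m, T_B = 102.9 N·m.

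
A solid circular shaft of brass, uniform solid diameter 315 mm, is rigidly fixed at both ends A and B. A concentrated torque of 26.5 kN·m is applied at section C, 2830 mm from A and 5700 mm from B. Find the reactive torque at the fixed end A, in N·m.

17700 N·m

With uniform GJ and both ends fixed, compatibility θ_AC = θ_CB gives T_A·a = T_B·b, together with T_A + T_B = T₀.
T_A = T₀·b/(a+b) = 26500·5700/8530 = 17710 N·m; T_B = 8792 N·m.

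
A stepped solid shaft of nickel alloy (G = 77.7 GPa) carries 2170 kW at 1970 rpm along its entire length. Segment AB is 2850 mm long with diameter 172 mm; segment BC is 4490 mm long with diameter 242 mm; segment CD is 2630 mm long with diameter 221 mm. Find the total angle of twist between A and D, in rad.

0.00782 rad

ω = 2π·1970/60 = 206.3 rad/s, so T = P/ω = 2170×10³ / 206.3 = 10520 N·m.
J_AB = π(0.172)⁴/32 = 8.59×10^-5 m⁴; J_BC = π(0.242)⁴/32 = 3.37×10^-4 m⁴; J_CD = π(0.221)⁴/32 = 2.34×10^-4 m⁴.
θ = (T/G)·Σ L_i/J_i = (10520/77.7×10⁹)·(2.85/8.59×10^-5 + 4.49/3.37×10^-4 + 2.63/2.34×10^-4) = 7.816×10^-3 rad.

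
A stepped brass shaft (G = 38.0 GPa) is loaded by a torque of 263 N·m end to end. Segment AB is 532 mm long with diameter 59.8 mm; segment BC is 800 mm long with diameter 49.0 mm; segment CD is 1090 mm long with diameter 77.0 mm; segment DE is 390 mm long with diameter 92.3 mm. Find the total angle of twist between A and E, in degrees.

0.876°

J_AB = π(0.0598)⁴/32 = 1.26×10^-6 m⁴; J_BC = π(0.0490)⁴/32 = 5.66×10^-7 m⁴; J_CD = π(0.0770)⁴/32 = 3.45×10^-6 m⁴; J_DE = π(0.0923)⁴/32 = 7.13×10^-6 m⁴.
θ = (T/G)·Σ L_i/J_i = (263.0/38.0×10⁹)·(0.532/1.26×10^-6 + 0.800/5.66×10^-7 + 1.09/3.45×10^-6 + 0.390/7.13×10^-6) = 0.01528 rad.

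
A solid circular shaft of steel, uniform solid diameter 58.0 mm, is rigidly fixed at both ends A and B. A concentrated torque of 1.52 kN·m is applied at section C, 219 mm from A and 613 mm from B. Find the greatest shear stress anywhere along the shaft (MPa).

With uniform GJ and both ends fixed, compatibility θ_AC = θ_CB gives T_A·a = T_B·b, together with T_A + T_B = T₀.
T_A = T₀·b/(a+b) = 1520·613/832.0 = 1120 N·m; T_B = 400.1 N·m.
τ in each portion: τ_AC = 2.92×10^7 Pa, τ_CB = 1.04×10^7 Pa; maximum is in AC.
τ_max = T_AC·r/J = 1120·0.0290/1.11×10^-6 = 2.923×10^7 Pa.

29.2 MPa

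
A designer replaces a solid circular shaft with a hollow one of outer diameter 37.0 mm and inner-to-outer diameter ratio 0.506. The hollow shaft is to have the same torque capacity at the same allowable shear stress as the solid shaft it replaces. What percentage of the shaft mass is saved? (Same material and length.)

22.2 %

Equal τ_max and T ⇒ the solid shaft needs d_s³ = d_o³(1−k⁴), so d_s = 37.0·(1−0.506⁴)^(1/3) = 36.17 mm.
Area ratio A_h/A_s = d_o²(1−k²)/d_s² = (1−k²)/(1−k⁴)^(2/3) = 0.7784.
Mass saving = 1 − 0.7784 = 22.2 %.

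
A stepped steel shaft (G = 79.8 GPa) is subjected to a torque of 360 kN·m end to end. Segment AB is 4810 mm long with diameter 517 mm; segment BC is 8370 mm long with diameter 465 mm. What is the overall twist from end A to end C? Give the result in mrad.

J_AB = π(0.517)⁴/32 = 7.01×10^-3 m⁴; J_BC = π(0.465)⁴/32 = 4.59×10^-3 m⁴.
θ = (T/G)·Σ L_i/J_i = (360000/79.8×10⁹)·(4.81/7.01×10^-3 + 8.37/4.59×10^-3) = 0.01132 rad.

11.3 mrad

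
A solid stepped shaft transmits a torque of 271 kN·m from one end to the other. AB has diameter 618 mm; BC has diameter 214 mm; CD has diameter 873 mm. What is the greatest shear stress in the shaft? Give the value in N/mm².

141 N/mm²

Under the same torque, τ_max = 16T/(πd³) is largest where d is smallest — segment BC (d = 214 mm).
τ_max = 16·271000/(π·(0.214)³) = 1.408×10^8 Pa.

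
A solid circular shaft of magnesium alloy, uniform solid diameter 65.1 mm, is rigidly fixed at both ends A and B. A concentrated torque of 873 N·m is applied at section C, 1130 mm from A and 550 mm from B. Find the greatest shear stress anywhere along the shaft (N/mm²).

With uniform GJ and both ends fixed, compatibility θ_AC = θ_CB gives T_A·a = T_B·b, together with T_A + T_B = T₀.
T_A = T₀·b/(a+b) = 873.0·550/1680 = 285.8 N·m; T_B = 587.2 N·m.
τ in each portion: τ_AC = 5.28×10^6 Pa, τ_CB = 1.08×10^7 Pa; maximum is in CB.
τ_max = T_CB·r/J = 587.2·0.0325/1.76×10^-6 = 1.084×10^7 Pa.

10.8 N/mm²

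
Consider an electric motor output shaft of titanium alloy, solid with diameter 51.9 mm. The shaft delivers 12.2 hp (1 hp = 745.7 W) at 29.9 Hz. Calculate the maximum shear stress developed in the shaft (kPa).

ω = 2π·29.9 = 187.9 rad/s, so T = P/ω = 12.2×745.7 / 187.9 = 48.43 N·m.
J = πd⁴/32 = π(0.0519)⁴/32 = 7.123×10^-7 m⁴.
τ_max = T·r/J = 48.43 × 0.0260 / 7.123×10^-7 = 1.764×10^6 Pa.

1760 kPa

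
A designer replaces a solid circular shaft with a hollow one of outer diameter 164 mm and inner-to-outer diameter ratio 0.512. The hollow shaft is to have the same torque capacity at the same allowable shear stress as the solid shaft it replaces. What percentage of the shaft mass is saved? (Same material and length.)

Equal τ_max and T ⇒ the solid shaft needs d_s³ = d_o³(1−k⁴), so d_s = 164·(1−0.512⁴)^(1/3) = 160.2 mm.
Area ratio A_h/A_s = d_o²(1−k²)/d_s² = (1−k²)/(1−k⁴)^(2/3) = 0.7737.
Mass saving = 1 − 0.7737 = 22.6 %.

22.6 %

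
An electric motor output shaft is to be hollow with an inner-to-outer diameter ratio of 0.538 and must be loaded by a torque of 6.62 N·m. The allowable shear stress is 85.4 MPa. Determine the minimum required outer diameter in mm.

For a hollow shaft with d_i/d_o = 0.538: τ_max = 16T/(π d_o³ (1−k⁴)), so d_o = [16T/(π τ_allow (1−k⁴))]^(1/3) = [16·6.620/(π·8.54×10^7·0.9162)]^(1/3) = 0.007553 m.

7.55 mm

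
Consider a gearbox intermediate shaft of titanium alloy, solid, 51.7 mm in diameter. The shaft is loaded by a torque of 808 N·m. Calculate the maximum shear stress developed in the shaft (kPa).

29800 kPa

J = πd⁴/32 = π(0.0517)⁴/32 = 7.014×10^-7 m⁴.
τ_max = T·r/J = 808.0 × 0.0259 / 7.014×10^-7 = 2.978×10^7 Pa.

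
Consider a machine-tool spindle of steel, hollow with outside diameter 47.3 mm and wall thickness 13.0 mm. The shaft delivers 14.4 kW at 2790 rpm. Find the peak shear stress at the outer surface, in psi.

ω = 2π·2790/60 = 292.2 rad/s, so T = P/ω = 14.4×10³ / 292.2 = 49.29 N·m.
J = π(d_o⁴ − d_i⁴)/32 = π(0.0473⁴ − 0.0213⁴)/32 = 4.712×10^-7 m⁴.
τ_max = T·r/J = 49.29 × 0.0236 / 4.712×10^-7 = 2.474×10^6 Pa.

359 psi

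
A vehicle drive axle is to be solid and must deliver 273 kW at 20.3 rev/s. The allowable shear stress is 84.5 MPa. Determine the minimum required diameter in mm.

ω = 2π·20.3 = 127.5 rad/s, so T = P/ω = 273×10³ / 127.5 = 2140 N·m.
For a solid shaft τ_max = 16T/(πd³), so d = (16T/(π τ_allow))^(1/3) = (16·2140/(π·8.45×10^7))^(1/3) = 0.05053 m.

50.5 mm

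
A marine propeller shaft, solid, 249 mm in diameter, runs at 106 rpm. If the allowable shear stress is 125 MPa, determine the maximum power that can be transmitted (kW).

J = πd⁴/32 = π(0.249)⁴/32 = 3.774×10^-4 m⁴.
T_max = τ_allow·J/r = 1.25×10^8 × 3.774×10^-4 / 0.124 = 378900 N·m.
ω = 2π·106/60 = 11.10 rad/s, so P_max = T_max·ω = 4.206×10^6 W.

4210 kW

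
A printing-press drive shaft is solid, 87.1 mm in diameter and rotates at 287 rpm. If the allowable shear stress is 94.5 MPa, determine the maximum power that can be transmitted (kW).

J = πd⁴/32 = π(0.0871)⁴/32 = 5.650×10^-6 m⁴.
T_max = τ_allow·J/r = 9.45×10^7 × 5.650×10^-6 / 0.0435 = 12260 N·m.
ω = 2π·287/60 = 30.05 rad/s, so P_max = T_max·ω = 3.685×10^5 W.

368 kW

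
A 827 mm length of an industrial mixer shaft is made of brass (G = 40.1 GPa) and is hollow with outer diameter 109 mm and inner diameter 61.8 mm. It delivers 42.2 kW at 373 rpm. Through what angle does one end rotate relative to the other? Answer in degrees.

ω = 2π·373/60 = 39.06 rad/s, so T = P/ω = 42.2×10³ / 39.06 = 1080 N·m.
J = π(d_o⁴ − d_i⁴)/32 = π(0.109⁴ − 0.0618⁴)/32 = 1.243×10^-5 m⁴.
θ = T·L/(G·J) = 1080 × 0.827 / (40.1×10⁹ × 1.243×10^-5) = 1.793×10^-3 rad.

0.103°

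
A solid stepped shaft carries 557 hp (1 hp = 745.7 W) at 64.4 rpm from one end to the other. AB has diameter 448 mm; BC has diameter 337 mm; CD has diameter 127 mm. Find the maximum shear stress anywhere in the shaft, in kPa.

ω = 2π·64.4/60 = 6.744 rad/s, so T = P/ω = 557×745.7 / 6.744 = 61590 N·m.
Under the same torque, τ_max = 16T/(πd³) is largest where d is smallest — segment CD (d = 127 mm).
τ_max = 16·61590/(π·(0.127)³) = 1.531×10^8 Pa.

153000 kPa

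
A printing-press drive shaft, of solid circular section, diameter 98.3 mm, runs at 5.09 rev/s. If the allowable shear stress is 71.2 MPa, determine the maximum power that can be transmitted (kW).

425 kW

J = πd⁴/32 = π(0.0983)⁴/32 = 9.167×10^-6 m⁴.
T_max = τ_allow·J/r = 7.12×10^7 × 9.167×10^-6 / 0.0491 = 13280 N·m.
ω = 2π·5.09 = 31.98 rad/s, so P_max = T_max·ω = 4.247×10^5 W.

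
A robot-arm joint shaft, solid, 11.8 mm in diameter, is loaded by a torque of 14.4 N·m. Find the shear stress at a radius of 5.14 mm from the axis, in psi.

5640 psi

J = πd⁴/32 = π(0.0118)⁴/32 = 1.903×10^-9 m⁴.
Shear stress varies linearly with radius: τ = T·r/J = 14.40 × 0.00514 / 1.903×10^-9 = 3.889×10^7 Pa.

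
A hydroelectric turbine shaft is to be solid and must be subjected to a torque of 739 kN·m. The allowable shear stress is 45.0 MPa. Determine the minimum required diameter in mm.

For a solid shaft τ_max = 16T/(πd³), so d = (16T/(π τ_allow))^(1/3) = (16·739000/(π·4.50×10^7))^(1/3) = 0.4373 m.

437 mm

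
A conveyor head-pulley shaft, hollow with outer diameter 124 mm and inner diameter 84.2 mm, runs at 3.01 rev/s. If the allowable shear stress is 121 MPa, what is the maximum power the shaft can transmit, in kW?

675 kW

J = π(d_o⁴ − d_i⁴)/32 = π(0.124⁴ − 0.0842⁴)/32 = 1.828×10^-5 m⁴.
T_max = τ_allow·J/r = 1.21×10^8 × 1.828×10^-5 / 0.0620 = 35670 N·m.
ω = 2π·3.01 = 18.91 rad/s, so P_max = T_max·ω = 6.746×10^5 W.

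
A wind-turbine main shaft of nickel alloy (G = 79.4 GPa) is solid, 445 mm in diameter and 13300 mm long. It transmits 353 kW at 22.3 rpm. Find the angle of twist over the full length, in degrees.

0.377°

ω = 2π·22.3/60 = 2.335 rad/s, so T = P/ω = 353×10³ / 2.335 = 151200 N·m.
J = πd⁴/32 = π(0.445)⁴/32 = 3.850×10^-3 m⁴.
θ = T·L/(G·J) = 151200 × 13.3 / (79.4×10⁹ × 3.850×10^-3) = 6.577×10^-3 rad.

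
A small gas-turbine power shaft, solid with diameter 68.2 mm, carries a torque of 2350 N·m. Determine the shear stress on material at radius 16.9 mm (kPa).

18700 kPa

J = πd⁴/32 = π(0.0682)⁴/32 = 2.124×10^-6 m⁴.
Shear stress varies linearly with radius: τ = T·r/J = 2350 × 0.0169 / 2.124×10^-6 = 1.870×10^7 Pa.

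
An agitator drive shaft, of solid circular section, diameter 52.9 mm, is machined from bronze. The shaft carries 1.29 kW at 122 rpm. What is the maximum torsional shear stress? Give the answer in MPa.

3.47 MPa

ω = 2π·122/60 = 12.78 rad/s, so T = P/ω = 1.29×10³ / 12.78 = 101.0 N·m.
J = πd⁴/32 = π(0.0529)⁴/32 = 7.688×10^-7 m⁴.
τ_max = T·r/J = 101.0 × 0.0264 / 7.688×10^-7 = 3.474×10^6 Pa.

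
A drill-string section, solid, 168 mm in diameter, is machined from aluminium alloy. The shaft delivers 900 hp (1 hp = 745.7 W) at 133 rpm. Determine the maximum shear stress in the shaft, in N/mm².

ω = 2π·133/60 = 13.93 rad/s, so T = P/ω = 900×745.7 / 13.93 = 48190 N·m.
J = πd⁴/32 = π(0.168)⁴/32 = 7.821×10^-5 m⁴.
τ_max = T·r/J = 48190 × 0.0840 / 7.821×10^-5 = 5.176×10^7 Pa.

51.8 N/mm²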